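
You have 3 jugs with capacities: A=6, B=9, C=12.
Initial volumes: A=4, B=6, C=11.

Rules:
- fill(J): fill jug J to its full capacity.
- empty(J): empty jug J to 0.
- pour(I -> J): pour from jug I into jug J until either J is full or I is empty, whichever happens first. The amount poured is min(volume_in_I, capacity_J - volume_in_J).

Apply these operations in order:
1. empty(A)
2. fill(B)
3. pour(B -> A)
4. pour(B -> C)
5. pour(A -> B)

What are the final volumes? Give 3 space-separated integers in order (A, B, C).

Step 1: empty(A) -> (A=0 B=6 C=11)
Step 2: fill(B) -> (A=0 B=9 C=11)
Step 3: pour(B -> A) -> (A=6 B=3 C=11)
Step 4: pour(B -> C) -> (A=6 B=2 C=12)
Step 5: pour(A -> B) -> (A=0 B=8 C=12)

Answer: 0 8 12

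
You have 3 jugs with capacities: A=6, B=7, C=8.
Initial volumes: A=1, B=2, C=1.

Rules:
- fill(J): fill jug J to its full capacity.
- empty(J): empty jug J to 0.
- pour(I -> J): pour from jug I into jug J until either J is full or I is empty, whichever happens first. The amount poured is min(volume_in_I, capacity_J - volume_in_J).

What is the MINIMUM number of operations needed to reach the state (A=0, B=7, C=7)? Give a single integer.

BFS from (A=1, B=2, C=1). One shortest path:
  1. fill(A) -> (A=6 B=2 C=1)
  2. fill(B) -> (A=6 B=7 C=1)
  3. pour(A -> C) -> (A=0 B=7 C=7)
Reached target in 3 moves.

Answer: 3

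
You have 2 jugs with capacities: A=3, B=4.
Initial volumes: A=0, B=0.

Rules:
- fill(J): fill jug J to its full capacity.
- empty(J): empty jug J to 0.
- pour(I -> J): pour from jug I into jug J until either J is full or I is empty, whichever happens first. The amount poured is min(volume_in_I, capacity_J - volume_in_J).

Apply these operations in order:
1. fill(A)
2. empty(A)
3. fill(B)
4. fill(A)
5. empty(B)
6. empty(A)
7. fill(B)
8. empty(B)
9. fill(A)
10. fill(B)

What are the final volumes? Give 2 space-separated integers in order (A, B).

Step 1: fill(A) -> (A=3 B=0)
Step 2: empty(A) -> (A=0 B=0)
Step 3: fill(B) -> (A=0 B=4)
Step 4: fill(A) -> (A=3 B=4)
Step 5: empty(B) -> (A=3 B=0)
Step 6: empty(A) -> (A=0 B=0)
Step 7: fill(B) -> (A=0 B=4)
Step 8: empty(B) -> (A=0 B=0)
Step 9: fill(A) -> (A=3 B=0)
Step 10: fill(B) -> (A=3 B=4)

Answer: 3 4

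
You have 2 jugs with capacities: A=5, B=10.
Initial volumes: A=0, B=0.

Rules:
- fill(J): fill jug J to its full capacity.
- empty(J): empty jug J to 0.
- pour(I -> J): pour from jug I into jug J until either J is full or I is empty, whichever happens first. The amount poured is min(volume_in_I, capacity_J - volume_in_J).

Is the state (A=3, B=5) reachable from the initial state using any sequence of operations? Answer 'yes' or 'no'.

BFS explored all 6 reachable states.
Reachable set includes: (0,0), (0,5), (0,10), (5,0), (5,5), (5,10)
Target (A=3, B=5) not in reachable set → no.

Answer: no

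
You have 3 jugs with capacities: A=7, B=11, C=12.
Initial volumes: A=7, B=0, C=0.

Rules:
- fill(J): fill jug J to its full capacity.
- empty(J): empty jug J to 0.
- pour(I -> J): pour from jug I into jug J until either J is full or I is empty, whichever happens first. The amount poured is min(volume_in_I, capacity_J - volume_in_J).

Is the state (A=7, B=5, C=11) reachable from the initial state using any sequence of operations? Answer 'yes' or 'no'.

Answer: yes

Derivation:
BFS from (A=7, B=0, C=0):
  1. empty(A) -> (A=0 B=0 C=0)
  2. fill(C) -> (A=0 B=0 C=12)
  3. pour(C -> B) -> (A=0 B=11 C=1)
  4. pour(C -> A) -> (A=1 B=11 C=0)
  5. pour(B -> C) -> (A=1 B=0 C=11)
  6. fill(B) -> (A=1 B=11 C=11)
  7. pour(B -> A) -> (A=7 B=5 C=11)
Target reached → yes.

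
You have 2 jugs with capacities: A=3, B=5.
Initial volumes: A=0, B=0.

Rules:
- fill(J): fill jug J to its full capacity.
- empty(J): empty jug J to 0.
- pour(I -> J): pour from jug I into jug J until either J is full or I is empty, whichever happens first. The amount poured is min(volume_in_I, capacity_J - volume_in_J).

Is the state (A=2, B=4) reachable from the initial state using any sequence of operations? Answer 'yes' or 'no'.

Answer: no

Derivation:
BFS explored all 16 reachable states.
Reachable set includes: (0,0), (0,1), (0,2), (0,3), (0,4), (0,5), (1,0), (1,5), (2,0), (2,5), (3,0), (3,1) ...
Target (A=2, B=4) not in reachable set → no.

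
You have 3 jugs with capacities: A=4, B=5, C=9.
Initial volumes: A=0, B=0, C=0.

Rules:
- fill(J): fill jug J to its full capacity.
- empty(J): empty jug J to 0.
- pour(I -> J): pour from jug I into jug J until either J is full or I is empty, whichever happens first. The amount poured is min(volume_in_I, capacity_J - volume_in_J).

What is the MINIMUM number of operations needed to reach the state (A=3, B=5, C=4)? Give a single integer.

BFS from (A=0, B=0, C=0). One shortest path:
  1. fill(A) -> (A=4 B=0 C=0)
  2. pour(A -> B) -> (A=0 B=4 C=0)
  3. fill(A) -> (A=4 B=4 C=0)
  4. pour(A -> C) -> (A=0 B=4 C=4)
  5. fill(A) -> (A=4 B=4 C=4)
  6. pour(A -> B) -> (A=3 B=5 C=4)
Reached target in 6 moves.

Answer: 6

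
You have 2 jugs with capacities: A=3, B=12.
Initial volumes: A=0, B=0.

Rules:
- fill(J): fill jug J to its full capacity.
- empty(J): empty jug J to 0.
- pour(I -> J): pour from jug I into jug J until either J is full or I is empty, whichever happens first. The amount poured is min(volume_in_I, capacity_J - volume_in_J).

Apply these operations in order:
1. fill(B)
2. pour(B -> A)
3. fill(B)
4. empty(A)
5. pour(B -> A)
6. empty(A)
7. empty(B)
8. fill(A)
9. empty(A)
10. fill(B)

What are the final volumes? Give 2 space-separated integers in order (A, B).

Answer: 0 12

Derivation:
Step 1: fill(B) -> (A=0 B=12)
Step 2: pour(B -> A) -> (A=3 B=9)
Step 3: fill(B) -> (A=3 B=12)
Step 4: empty(A) -> (A=0 B=12)
Step 5: pour(B -> A) -> (A=3 B=9)
Step 6: empty(A) -> (A=0 B=9)
Step 7: empty(B) -> (A=0 B=0)
Step 8: fill(A) -> (A=3 B=0)
Step 9: empty(A) -> (A=0 B=0)
Step 10: fill(B) -> (A=0 B=12)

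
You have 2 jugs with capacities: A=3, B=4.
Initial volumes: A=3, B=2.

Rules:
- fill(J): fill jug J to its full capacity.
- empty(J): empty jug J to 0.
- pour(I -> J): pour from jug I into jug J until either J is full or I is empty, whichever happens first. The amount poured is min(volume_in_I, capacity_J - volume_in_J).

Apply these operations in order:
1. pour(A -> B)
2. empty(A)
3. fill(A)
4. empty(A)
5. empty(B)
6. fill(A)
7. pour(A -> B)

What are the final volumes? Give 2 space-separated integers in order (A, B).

Step 1: pour(A -> B) -> (A=1 B=4)
Step 2: empty(A) -> (A=0 B=4)
Step 3: fill(A) -> (A=3 B=4)
Step 4: empty(A) -> (A=0 B=4)
Step 5: empty(B) -> (A=0 B=0)
Step 6: fill(A) -> (A=3 B=0)
Step 7: pour(A -> B) -> (A=0 B=3)

Answer: 0 3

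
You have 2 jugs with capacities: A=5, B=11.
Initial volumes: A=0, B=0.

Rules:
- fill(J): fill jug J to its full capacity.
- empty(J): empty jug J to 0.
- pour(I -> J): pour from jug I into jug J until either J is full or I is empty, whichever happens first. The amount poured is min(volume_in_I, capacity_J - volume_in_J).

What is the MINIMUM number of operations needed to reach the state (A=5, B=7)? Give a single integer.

Answer: 8

Derivation:
BFS from (A=0, B=0). One shortest path:
  1. fill(B) -> (A=0 B=11)
  2. pour(B -> A) -> (A=5 B=6)
  3. empty(A) -> (A=0 B=6)
  4. pour(B -> A) -> (A=5 B=1)
  5. empty(A) -> (A=0 B=1)
  6. pour(B -> A) -> (A=1 B=0)
  7. fill(B) -> (A=1 B=11)
  8. pour(B -> A) -> (A=5 B=7)
Reached target in 8 moves.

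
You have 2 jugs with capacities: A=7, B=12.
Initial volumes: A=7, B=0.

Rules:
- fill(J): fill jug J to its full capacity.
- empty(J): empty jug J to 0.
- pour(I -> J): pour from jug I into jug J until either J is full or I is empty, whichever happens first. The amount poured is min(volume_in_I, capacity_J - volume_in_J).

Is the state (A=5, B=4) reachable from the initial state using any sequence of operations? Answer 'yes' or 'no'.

Answer: no

Derivation:
BFS explored all 38 reachable states.
Reachable set includes: (0,0), (0,1), (0,2), (0,3), (0,4), (0,5), (0,6), (0,7), (0,8), (0,9), (0,10), (0,11) ...
Target (A=5, B=4) not in reachable set → no.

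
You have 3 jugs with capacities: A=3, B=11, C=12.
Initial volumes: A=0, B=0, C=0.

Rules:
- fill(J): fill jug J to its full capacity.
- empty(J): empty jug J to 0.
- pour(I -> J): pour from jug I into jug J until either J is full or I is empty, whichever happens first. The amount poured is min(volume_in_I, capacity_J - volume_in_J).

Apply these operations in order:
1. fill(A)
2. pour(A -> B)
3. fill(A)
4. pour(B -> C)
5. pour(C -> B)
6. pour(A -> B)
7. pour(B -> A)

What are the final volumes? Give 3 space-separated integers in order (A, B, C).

Step 1: fill(A) -> (A=3 B=0 C=0)
Step 2: pour(A -> B) -> (A=0 B=3 C=0)
Step 3: fill(A) -> (A=3 B=3 C=0)
Step 4: pour(B -> C) -> (A=3 B=0 C=3)
Step 5: pour(C -> B) -> (A=3 B=3 C=0)
Step 6: pour(A -> B) -> (A=0 B=6 C=0)
Step 7: pour(B -> A) -> (A=3 B=3 C=0)

Answer: 3 3 0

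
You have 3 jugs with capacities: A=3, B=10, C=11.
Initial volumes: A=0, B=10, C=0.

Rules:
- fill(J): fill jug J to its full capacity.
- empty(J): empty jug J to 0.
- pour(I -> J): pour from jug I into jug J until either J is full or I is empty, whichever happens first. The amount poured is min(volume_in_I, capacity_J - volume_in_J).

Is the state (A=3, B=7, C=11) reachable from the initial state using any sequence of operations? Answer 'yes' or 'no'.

BFS from (A=0, B=10, C=0):
  1. fill(C) -> (A=0 B=10 C=11)
  2. pour(B -> A) -> (A=3 B=7 C=11)
Target reached → yes.

Answer: yes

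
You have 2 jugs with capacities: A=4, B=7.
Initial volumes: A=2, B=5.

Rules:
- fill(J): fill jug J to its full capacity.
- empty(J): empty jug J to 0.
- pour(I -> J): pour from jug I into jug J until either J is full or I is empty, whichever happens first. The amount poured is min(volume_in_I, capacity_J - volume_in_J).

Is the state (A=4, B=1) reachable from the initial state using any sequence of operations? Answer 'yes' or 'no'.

BFS from (A=2, B=5):
  1. empty(A) -> (A=0 B=5)
  2. pour(B -> A) -> (A=4 B=1)
Target reached → yes.

Answer: yes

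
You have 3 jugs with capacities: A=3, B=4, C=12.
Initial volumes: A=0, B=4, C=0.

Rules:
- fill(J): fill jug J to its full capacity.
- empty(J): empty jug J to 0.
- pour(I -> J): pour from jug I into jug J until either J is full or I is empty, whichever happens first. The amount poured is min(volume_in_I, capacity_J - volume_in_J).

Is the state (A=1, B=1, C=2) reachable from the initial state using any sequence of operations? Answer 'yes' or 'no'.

Answer: no

Derivation:
BFS explored all 194 reachable states.
Reachable set includes: (0,0,0), (0,0,1), (0,0,2), (0,0,3), (0,0,4), (0,0,5), (0,0,6), (0,0,7), (0,0,8), (0,0,9), (0,0,10), (0,0,11) ...
Target (A=1, B=1, C=2) not in reachable set → no.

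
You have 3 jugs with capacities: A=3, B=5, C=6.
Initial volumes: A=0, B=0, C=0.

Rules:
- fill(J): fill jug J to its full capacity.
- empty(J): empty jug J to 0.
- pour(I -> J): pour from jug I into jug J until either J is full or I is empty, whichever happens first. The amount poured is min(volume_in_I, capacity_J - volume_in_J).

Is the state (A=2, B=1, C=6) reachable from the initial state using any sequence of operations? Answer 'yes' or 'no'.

BFS from (A=0, B=0, C=0):
  1. fill(C) -> (A=0 B=0 C=6)
  2. pour(C -> B) -> (A=0 B=5 C=1)
  3. pour(B -> A) -> (A=3 B=2 C=1)
  4. empty(A) -> (A=0 B=2 C=1)
  5. pour(B -> A) -> (A=2 B=0 C=1)
  6. pour(C -> B) -> (A=2 B=1 C=0)
  7. fill(C) -> (A=2 B=1 C=6)
Target reached → yes.

Answer: yes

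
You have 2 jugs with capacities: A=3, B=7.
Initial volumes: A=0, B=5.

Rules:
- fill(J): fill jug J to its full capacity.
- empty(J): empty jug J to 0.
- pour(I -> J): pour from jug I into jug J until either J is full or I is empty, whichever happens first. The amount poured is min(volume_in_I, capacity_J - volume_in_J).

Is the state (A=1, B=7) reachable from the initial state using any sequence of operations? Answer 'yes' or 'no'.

Answer: yes

Derivation:
BFS from (A=0, B=5):
  1. fill(A) -> (A=3 B=5)
  2. pour(A -> B) -> (A=1 B=7)
Target reached → yes.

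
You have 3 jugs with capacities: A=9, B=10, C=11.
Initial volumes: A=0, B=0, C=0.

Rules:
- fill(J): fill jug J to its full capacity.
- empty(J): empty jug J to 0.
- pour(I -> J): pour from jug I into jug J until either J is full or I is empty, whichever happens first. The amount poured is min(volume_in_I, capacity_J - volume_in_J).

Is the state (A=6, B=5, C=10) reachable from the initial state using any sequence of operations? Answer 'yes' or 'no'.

BFS explored all 600 reachable states.
Reachable set includes: (0,0,0), (0,0,1), (0,0,2), (0,0,3), (0,0,4), (0,0,5), (0,0,6), (0,0,7), (0,0,8), (0,0,9), (0,0,10), (0,0,11) ...
Target (A=6, B=5, C=10) not in reachable set → no.

Answer: no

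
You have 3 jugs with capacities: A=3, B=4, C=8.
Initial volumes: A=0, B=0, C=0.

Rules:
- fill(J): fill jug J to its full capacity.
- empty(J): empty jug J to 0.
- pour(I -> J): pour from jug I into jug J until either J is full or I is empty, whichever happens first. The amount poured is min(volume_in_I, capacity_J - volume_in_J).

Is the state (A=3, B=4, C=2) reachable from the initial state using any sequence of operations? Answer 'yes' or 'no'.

Answer: yes

Derivation:
BFS from (A=0, B=0, C=0):
  1. fill(B) -> (A=0 B=4 C=0)
  2. fill(C) -> (A=0 B=4 C=8)
  3. pour(C -> A) -> (A=3 B=4 C=5)
  4. empty(A) -> (A=0 B=4 C=5)
  5. pour(C -> A) -> (A=3 B=4 C=2)
Target reached → yes.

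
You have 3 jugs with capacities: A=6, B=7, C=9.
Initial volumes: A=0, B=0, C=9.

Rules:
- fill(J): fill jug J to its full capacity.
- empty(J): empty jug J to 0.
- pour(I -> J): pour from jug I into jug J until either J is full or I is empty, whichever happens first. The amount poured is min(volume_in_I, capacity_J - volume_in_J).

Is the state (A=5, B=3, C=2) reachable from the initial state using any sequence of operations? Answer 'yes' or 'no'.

BFS explored all 320 reachable states.
Reachable set includes: (0,0,0), (0,0,1), (0,0,2), (0,0,3), (0,0,4), (0,0,5), (0,0,6), (0,0,7), (0,0,8), (0,0,9), (0,1,0), (0,1,1) ...
Target (A=5, B=3, C=2) not in reachable set → no.

Answer: no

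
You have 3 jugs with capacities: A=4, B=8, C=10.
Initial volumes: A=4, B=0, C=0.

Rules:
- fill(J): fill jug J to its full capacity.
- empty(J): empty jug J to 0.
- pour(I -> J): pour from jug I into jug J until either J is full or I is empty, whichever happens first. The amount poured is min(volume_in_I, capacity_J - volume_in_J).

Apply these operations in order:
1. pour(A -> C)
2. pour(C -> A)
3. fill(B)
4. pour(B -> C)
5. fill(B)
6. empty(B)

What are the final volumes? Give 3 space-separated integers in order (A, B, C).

Answer: 4 0 8

Derivation:
Step 1: pour(A -> C) -> (A=0 B=0 C=4)
Step 2: pour(C -> A) -> (A=4 B=0 C=0)
Step 3: fill(B) -> (A=4 B=8 C=0)
Step 4: pour(B -> C) -> (A=4 B=0 C=8)
Step 5: fill(B) -> (A=4 B=8 C=8)
Step 6: empty(B) -> (A=4 B=0 C=8)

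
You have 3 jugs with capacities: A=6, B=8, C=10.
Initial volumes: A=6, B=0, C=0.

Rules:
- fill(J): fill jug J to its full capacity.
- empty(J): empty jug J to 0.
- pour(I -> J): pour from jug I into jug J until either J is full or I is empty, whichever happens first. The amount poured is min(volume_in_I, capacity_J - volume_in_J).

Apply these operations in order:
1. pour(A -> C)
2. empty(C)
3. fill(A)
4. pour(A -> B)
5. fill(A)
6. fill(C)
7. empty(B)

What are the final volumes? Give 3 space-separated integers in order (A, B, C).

Step 1: pour(A -> C) -> (A=0 B=0 C=6)
Step 2: empty(C) -> (A=0 B=0 C=0)
Step 3: fill(A) -> (A=6 B=0 C=0)
Step 4: pour(A -> B) -> (A=0 B=6 C=0)
Step 5: fill(A) -> (A=6 B=6 C=0)
Step 6: fill(C) -> (A=6 B=6 C=10)
Step 7: empty(B) -> (A=6 B=0 C=10)

Answer: 6 0 10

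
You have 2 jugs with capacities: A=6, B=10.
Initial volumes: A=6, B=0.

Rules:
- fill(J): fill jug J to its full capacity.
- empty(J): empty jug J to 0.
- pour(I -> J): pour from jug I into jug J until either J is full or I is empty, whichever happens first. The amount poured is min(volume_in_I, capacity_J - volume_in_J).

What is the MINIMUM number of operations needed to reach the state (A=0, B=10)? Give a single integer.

BFS from (A=6, B=0). One shortest path:
  1. empty(A) -> (A=0 B=0)
  2. fill(B) -> (A=0 B=10)
Reached target in 2 moves.

Answer: 2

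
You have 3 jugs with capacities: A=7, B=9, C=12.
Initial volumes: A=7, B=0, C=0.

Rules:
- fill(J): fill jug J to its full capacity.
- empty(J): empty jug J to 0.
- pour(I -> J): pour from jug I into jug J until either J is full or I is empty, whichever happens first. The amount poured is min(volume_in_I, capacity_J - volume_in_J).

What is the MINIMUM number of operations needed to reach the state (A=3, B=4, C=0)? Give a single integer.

Answer: 7

Derivation:
BFS from (A=7, B=0, C=0). One shortest path:
  1. fill(B) -> (A=7 B=9 C=0)
  2. pour(B -> C) -> (A=7 B=0 C=9)
  3. pour(A -> C) -> (A=4 B=0 C=12)
  4. pour(C -> B) -> (A=4 B=9 C=3)
  5. empty(B) -> (A=4 B=0 C=3)
  6. pour(A -> B) -> (A=0 B=4 C=3)
  7. pour(C -> A) -> (A=3 B=4 C=0)
Reached target in 7 moves.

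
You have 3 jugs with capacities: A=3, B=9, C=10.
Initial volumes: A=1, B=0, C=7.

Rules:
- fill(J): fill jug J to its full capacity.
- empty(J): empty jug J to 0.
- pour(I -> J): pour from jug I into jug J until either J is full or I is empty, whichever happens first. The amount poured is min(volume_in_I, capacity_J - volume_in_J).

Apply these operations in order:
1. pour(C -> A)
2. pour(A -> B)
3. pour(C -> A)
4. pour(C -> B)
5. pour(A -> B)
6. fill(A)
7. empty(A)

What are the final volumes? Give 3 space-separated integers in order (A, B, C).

Step 1: pour(C -> A) -> (A=3 B=0 C=5)
Step 2: pour(A -> B) -> (A=0 B=3 C=5)
Step 3: pour(C -> A) -> (A=3 B=3 C=2)
Step 4: pour(C -> B) -> (A=3 B=5 C=0)
Step 5: pour(A -> B) -> (A=0 B=8 C=0)
Step 6: fill(A) -> (A=3 B=8 C=0)
Step 7: empty(A) -> (A=0 B=8 C=0)

Answer: 0 8 0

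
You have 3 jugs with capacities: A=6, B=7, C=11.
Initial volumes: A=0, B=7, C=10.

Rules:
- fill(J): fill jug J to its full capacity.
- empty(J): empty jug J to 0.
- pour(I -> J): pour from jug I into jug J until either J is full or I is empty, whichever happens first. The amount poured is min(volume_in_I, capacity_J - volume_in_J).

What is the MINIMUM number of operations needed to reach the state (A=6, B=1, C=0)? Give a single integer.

BFS from (A=0, B=7, C=10). One shortest path:
  1. empty(C) -> (A=0 B=7 C=0)
  2. pour(B -> A) -> (A=6 B=1 C=0)
Reached target in 2 moves.

Answer: 2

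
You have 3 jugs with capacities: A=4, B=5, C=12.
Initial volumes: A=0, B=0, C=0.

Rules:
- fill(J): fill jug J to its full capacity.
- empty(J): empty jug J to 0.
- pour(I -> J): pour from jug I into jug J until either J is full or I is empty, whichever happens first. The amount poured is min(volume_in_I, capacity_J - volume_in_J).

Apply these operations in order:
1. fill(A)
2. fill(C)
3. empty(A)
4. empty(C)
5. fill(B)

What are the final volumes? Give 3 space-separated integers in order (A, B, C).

Step 1: fill(A) -> (A=4 B=0 C=0)
Step 2: fill(C) -> (A=4 B=0 C=12)
Step 3: empty(A) -> (A=0 B=0 C=12)
Step 4: empty(C) -> (A=0 B=0 C=0)
Step 5: fill(B) -> (A=0 B=5 C=0)

Answer: 0 5 0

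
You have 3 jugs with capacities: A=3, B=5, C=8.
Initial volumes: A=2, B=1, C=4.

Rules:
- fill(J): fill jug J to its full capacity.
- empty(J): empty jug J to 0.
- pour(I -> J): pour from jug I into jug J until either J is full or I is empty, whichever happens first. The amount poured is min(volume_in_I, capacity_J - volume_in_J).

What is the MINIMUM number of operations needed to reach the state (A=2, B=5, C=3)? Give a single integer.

Answer: 3

Derivation:
BFS from (A=2, B=1, C=4). One shortest path:
  1. empty(B) -> (A=2 B=0 C=4)
  2. fill(C) -> (A=2 B=0 C=8)
  3. pour(C -> B) -> (A=2 B=5 C=3)
Reached target in 3 moves.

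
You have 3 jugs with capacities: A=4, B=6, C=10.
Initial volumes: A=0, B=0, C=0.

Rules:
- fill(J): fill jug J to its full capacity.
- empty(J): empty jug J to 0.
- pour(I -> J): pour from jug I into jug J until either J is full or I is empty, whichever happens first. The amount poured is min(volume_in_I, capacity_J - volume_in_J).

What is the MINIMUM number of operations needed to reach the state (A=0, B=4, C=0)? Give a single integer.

Answer: 2

Derivation:
BFS from (A=0, B=0, C=0). One shortest path:
  1. fill(A) -> (A=4 B=0 C=0)
  2. pour(A -> B) -> (A=0 B=4 C=0)
Reached target in 2 moves.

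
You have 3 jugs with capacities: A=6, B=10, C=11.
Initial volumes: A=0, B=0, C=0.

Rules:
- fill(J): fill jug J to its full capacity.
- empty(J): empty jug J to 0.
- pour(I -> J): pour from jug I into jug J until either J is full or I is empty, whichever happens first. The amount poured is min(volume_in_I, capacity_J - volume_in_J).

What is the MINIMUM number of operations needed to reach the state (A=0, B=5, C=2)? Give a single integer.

BFS from (A=0, B=0, C=0). One shortest path:
  1. fill(A) -> (A=6 B=0 C=0)
  2. fill(C) -> (A=6 B=0 C=11)
  3. pour(A -> B) -> (A=0 B=6 C=11)
  4. pour(C -> A) -> (A=6 B=6 C=5)
  5. pour(A -> B) -> (A=2 B=10 C=5)
  6. empty(B) -> (A=2 B=0 C=5)
  7. pour(C -> B) -> (A=2 B=5 C=0)
  8. pour(A -> C) -> (A=0 B=5 C=2)
Reached target in 8 moves.

Answer: 8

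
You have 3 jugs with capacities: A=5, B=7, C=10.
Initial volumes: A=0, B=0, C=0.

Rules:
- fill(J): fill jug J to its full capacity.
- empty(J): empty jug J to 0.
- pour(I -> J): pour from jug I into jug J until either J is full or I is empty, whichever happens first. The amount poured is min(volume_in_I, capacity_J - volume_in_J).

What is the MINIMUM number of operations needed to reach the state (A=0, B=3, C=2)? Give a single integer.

BFS from (A=0, B=0, C=0). One shortest path:
  1. fill(C) -> (A=0 B=0 C=10)
  2. pour(C -> B) -> (A=0 B=7 C=3)
  3. pour(B -> A) -> (A=5 B=2 C=3)
  4. empty(A) -> (A=0 B=2 C=3)
  5. pour(B -> A) -> (A=2 B=0 C=3)
  6. pour(C -> B) -> (A=2 B=3 C=0)
  7. pour(A -> C) -> (A=0 B=3 C=2)
Reached target in 7 moves.

Answer: 7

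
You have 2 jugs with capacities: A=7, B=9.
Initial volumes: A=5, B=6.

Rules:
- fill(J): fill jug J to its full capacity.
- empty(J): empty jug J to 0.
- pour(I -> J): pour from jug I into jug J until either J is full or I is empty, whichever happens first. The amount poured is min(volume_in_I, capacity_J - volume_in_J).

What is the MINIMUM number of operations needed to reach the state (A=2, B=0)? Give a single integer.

BFS from (A=5, B=6). One shortest path:
  1. pour(A -> B) -> (A=2 B=9)
  2. empty(B) -> (A=2 B=0)
Reached target in 2 moves.

Answer: 2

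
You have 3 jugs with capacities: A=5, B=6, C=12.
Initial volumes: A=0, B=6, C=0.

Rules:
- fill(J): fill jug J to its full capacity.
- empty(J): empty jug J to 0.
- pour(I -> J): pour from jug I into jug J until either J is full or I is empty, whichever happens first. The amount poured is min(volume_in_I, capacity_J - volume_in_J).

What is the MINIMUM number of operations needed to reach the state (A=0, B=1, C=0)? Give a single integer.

Answer: 2

Derivation:
BFS from (A=0, B=6, C=0). One shortest path:
  1. pour(B -> A) -> (A=5 B=1 C=0)
  2. empty(A) -> (A=0 B=1 C=0)
Reached target in 2 moves.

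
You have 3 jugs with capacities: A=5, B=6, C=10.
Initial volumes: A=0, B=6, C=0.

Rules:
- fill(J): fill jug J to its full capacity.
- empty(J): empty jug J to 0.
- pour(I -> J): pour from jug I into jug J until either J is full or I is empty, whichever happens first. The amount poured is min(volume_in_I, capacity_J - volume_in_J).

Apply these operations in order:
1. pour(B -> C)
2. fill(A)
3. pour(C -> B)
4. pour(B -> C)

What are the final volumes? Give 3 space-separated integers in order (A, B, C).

Answer: 5 0 6

Derivation:
Step 1: pour(B -> C) -> (A=0 B=0 C=6)
Step 2: fill(A) -> (A=5 B=0 C=6)
Step 3: pour(C -> B) -> (A=5 B=6 C=0)
Step 4: pour(B -> C) -> (A=5 B=0 C=6)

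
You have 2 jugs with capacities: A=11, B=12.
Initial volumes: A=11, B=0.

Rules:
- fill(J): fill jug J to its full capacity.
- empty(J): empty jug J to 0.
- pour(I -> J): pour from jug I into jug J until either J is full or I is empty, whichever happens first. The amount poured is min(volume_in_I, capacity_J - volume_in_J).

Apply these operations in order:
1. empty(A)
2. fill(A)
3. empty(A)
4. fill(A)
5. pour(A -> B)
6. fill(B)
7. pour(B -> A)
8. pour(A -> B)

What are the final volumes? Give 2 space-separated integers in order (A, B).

Step 1: empty(A) -> (A=0 B=0)
Step 2: fill(A) -> (A=11 B=0)
Step 3: empty(A) -> (A=0 B=0)
Step 4: fill(A) -> (A=11 B=0)
Step 5: pour(A -> B) -> (A=0 B=11)
Step 6: fill(B) -> (A=0 B=12)
Step 7: pour(B -> A) -> (A=11 B=1)
Step 8: pour(A -> B) -> (A=0 B=12)

Answer: 0 12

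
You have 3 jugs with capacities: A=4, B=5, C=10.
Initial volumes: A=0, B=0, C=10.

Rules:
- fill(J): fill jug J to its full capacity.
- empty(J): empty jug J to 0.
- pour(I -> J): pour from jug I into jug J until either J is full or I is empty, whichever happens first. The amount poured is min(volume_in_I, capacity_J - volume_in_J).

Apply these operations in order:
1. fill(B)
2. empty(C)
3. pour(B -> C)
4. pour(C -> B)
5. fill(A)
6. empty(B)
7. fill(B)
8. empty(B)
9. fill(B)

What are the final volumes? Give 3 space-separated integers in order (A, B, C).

Step 1: fill(B) -> (A=0 B=5 C=10)
Step 2: empty(C) -> (A=0 B=5 C=0)
Step 3: pour(B -> C) -> (A=0 B=0 C=5)
Step 4: pour(C -> B) -> (A=0 B=5 C=0)
Step 5: fill(A) -> (A=4 B=5 C=0)
Step 6: empty(B) -> (A=4 B=0 C=0)
Step 7: fill(B) -> (A=4 B=5 C=0)
Step 8: empty(B) -> (A=4 B=0 C=0)
Step 9: fill(B) -> (A=4 B=5 C=0)

Answer: 4 5 0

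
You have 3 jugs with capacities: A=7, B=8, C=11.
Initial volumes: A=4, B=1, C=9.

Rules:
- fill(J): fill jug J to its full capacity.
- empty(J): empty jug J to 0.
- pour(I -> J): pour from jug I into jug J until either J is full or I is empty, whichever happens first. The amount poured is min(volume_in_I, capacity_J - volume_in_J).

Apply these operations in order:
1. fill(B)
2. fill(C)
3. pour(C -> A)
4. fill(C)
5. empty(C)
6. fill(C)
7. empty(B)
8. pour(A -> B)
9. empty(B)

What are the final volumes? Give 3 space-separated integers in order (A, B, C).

Answer: 0 0 11

Derivation:
Step 1: fill(B) -> (A=4 B=8 C=9)
Step 2: fill(C) -> (A=4 B=8 C=11)
Step 3: pour(C -> A) -> (A=7 B=8 C=8)
Step 4: fill(C) -> (A=7 B=8 C=11)
Step 5: empty(C) -> (A=7 B=8 C=0)
Step 6: fill(C) -> (A=7 B=8 C=11)
Step 7: empty(B) -> (A=7 B=0 C=11)
Step 8: pour(A -> B) -> (A=0 B=7 C=11)
Step 9: empty(B) -> (A=0 B=0 C=11)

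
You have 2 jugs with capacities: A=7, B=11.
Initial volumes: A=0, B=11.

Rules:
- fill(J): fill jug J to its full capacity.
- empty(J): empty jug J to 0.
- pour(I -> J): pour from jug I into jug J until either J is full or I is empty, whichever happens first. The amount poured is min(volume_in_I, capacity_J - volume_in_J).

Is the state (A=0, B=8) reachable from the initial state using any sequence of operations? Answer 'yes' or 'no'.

BFS from (A=0, B=11):
  1. pour(B -> A) -> (A=7 B=4)
  2. empty(A) -> (A=0 B=4)
  3. pour(B -> A) -> (A=4 B=0)
  4. fill(B) -> (A=4 B=11)
  5. pour(B -> A) -> (A=7 B=8)
  6. empty(A) -> (A=0 B=8)
Target reached → yes.

Answer: yes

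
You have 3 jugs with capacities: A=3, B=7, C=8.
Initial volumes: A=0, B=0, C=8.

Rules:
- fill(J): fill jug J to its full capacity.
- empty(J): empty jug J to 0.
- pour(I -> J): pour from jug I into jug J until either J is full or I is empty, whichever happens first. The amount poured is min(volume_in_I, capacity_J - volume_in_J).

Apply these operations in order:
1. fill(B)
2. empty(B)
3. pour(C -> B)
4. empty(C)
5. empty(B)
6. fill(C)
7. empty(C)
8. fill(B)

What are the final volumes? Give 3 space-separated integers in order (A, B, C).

Answer: 0 7 0

Derivation:
Step 1: fill(B) -> (A=0 B=7 C=8)
Step 2: empty(B) -> (A=0 B=0 C=8)
Step 3: pour(C -> B) -> (A=0 B=7 C=1)
Step 4: empty(C) -> (A=0 B=7 C=0)
Step 5: empty(B) -> (A=0 B=0 C=0)
Step 6: fill(C) -> (A=0 B=0 C=8)
Step 7: empty(C) -> (A=0 B=0 C=0)
Step 8: fill(B) -> (A=0 B=7 C=0)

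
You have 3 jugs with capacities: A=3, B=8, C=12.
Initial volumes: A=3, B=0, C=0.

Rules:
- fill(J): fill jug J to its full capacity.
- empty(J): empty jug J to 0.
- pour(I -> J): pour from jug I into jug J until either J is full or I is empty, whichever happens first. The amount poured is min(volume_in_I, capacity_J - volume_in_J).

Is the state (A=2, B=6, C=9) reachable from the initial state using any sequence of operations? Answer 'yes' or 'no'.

Answer: no

Derivation:
BFS explored all 314 reachable states.
Reachable set includes: (0,0,0), (0,0,1), (0,0,2), (0,0,3), (0,0,4), (0,0,5), (0,0,6), (0,0,7), (0,0,8), (0,0,9), (0,0,10), (0,0,11) ...
Target (A=2, B=6, C=9) not in reachable set → no.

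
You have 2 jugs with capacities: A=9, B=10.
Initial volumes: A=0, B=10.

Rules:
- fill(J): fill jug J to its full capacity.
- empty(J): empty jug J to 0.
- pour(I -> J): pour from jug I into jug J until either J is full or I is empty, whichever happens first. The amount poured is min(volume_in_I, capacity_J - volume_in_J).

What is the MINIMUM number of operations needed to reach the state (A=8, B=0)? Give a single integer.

BFS from (A=0, B=10). One shortest path:
  1. fill(A) -> (A=9 B=10)
  2. empty(B) -> (A=9 B=0)
  3. pour(A -> B) -> (A=0 B=9)
  4. fill(A) -> (A=9 B=9)
  5. pour(A -> B) -> (A=8 B=10)
  6. empty(B) -> (A=8 B=0)
Reached target in 6 moves.

Answer: 6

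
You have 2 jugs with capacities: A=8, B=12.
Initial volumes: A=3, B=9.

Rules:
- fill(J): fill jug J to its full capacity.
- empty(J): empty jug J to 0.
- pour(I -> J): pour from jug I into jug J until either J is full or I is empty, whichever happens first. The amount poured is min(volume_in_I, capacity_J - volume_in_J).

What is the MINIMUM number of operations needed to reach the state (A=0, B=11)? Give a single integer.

BFS from (A=3, B=9). One shortest path:
  1. empty(B) -> (A=3 B=0)
  2. pour(A -> B) -> (A=0 B=3)
  3. fill(A) -> (A=8 B=3)
  4. pour(A -> B) -> (A=0 B=11)
Reached target in 4 moves.

Answer: 4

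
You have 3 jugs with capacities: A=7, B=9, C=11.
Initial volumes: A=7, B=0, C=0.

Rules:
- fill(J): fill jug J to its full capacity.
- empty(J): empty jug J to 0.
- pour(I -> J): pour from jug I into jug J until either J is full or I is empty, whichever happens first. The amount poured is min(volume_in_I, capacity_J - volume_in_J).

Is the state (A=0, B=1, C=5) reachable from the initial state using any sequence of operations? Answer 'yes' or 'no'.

Answer: yes

Derivation:
BFS from (A=7, B=0, C=0):
  1. pour(A -> B) -> (A=0 B=7 C=0)
  2. fill(A) -> (A=7 B=7 C=0)
  3. pour(A -> C) -> (A=0 B=7 C=7)
  4. fill(A) -> (A=7 B=7 C=7)
  5. pour(A -> C) -> (A=3 B=7 C=11)
  6. empty(C) -> (A=3 B=7 C=0)
  7. pour(A -> C) -> (A=0 B=7 C=3)
  8. fill(A) -> (A=7 B=7 C=3)
  9. pour(A -> B) -> (A=5 B=9 C=3)
  10. pour(B -> C) -> (A=5 B=1 C=11)
  11. empty(C) -> (A=5 B=1 C=0)
  12. pour(A -> C) -> (A=0 B=1 C=5)
Target reached → yes.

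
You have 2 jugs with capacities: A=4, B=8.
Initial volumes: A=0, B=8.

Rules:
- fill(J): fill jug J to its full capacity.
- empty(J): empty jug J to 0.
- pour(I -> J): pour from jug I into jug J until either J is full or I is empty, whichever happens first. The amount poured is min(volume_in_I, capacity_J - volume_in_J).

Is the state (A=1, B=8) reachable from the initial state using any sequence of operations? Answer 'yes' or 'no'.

BFS explored all 6 reachable states.
Reachable set includes: (0,0), (0,4), (0,8), (4,0), (4,4), (4,8)
Target (A=1, B=8) not in reachable set → no.

Answer: no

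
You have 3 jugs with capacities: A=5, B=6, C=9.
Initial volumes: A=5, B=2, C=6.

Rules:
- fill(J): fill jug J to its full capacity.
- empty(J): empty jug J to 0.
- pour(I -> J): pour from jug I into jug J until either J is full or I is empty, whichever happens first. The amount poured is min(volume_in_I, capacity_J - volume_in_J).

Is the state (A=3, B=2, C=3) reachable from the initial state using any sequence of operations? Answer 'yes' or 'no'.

Answer: no

Derivation:
BFS explored all 260 reachable states.
Reachable set includes: (0,0,0), (0,0,1), (0,0,2), (0,0,3), (0,0,4), (0,0,5), (0,0,6), (0,0,7), (0,0,8), (0,0,9), (0,1,0), (0,1,1) ...
Target (A=3, B=2, C=3) not in reachable set → no.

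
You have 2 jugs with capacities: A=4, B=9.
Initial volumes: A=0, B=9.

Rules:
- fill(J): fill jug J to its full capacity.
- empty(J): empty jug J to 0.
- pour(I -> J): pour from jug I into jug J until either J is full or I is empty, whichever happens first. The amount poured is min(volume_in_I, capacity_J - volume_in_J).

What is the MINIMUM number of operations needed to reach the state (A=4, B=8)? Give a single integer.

Answer: 6

Derivation:
BFS from (A=0, B=9). One shortest path:
  1. fill(A) -> (A=4 B=9)
  2. empty(B) -> (A=4 B=0)
  3. pour(A -> B) -> (A=0 B=4)
  4. fill(A) -> (A=4 B=4)
  5. pour(A -> B) -> (A=0 B=8)
  6. fill(A) -> (A=4 B=8)
Reached target in 6 moves.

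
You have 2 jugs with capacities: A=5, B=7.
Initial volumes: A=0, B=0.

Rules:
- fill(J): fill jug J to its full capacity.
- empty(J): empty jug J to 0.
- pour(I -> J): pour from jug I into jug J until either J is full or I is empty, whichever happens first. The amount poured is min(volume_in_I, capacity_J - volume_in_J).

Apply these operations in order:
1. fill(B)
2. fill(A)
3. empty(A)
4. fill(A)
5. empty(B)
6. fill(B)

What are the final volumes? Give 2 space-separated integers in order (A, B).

Step 1: fill(B) -> (A=0 B=7)
Step 2: fill(A) -> (A=5 B=7)
Step 3: empty(A) -> (A=0 B=7)
Step 4: fill(A) -> (A=5 B=7)
Step 5: empty(B) -> (A=5 B=0)
Step 6: fill(B) -> (A=5 B=7)

Answer: 5 7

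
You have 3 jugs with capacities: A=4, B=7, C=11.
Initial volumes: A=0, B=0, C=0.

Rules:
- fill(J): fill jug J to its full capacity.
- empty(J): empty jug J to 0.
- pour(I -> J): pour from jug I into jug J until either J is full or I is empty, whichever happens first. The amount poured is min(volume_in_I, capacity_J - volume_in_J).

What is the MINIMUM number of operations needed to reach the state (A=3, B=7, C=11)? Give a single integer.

Answer: 6

Derivation:
BFS from (A=0, B=0, C=0). One shortest path:
  1. fill(B) -> (A=0 B=7 C=0)
  2. fill(C) -> (A=0 B=7 C=11)
  3. pour(B -> A) -> (A=4 B=3 C=11)
  4. empty(A) -> (A=0 B=3 C=11)
  5. pour(B -> A) -> (A=3 B=0 C=11)
  6. fill(B) -> (A=3 B=7 C=11)
Reached target in 6 moves.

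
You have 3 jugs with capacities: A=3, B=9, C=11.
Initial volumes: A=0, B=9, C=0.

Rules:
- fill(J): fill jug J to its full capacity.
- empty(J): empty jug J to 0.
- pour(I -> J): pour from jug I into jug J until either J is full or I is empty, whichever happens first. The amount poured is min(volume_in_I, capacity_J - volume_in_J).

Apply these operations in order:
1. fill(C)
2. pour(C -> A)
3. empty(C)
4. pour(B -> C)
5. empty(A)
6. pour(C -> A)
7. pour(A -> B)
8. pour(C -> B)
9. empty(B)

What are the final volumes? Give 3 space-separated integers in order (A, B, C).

Answer: 0 0 0

Derivation:
Step 1: fill(C) -> (A=0 B=9 C=11)
Step 2: pour(C -> A) -> (A=3 B=9 C=8)
Step 3: empty(C) -> (A=3 B=9 C=0)
Step 4: pour(B -> C) -> (A=3 B=0 C=9)
Step 5: empty(A) -> (A=0 B=0 C=9)
Step 6: pour(C -> A) -> (A=3 B=0 C=6)
Step 7: pour(A -> B) -> (A=0 B=3 C=6)
Step 8: pour(C -> B) -> (A=0 B=9 C=0)
Step 9: empty(B) -> (A=0 B=0 C=0)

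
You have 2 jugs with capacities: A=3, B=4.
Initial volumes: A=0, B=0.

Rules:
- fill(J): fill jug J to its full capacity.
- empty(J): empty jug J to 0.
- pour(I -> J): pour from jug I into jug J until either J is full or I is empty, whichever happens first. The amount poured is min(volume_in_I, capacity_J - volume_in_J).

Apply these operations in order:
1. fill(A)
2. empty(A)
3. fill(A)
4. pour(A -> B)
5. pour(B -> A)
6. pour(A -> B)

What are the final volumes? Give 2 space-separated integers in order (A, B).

Answer: 0 3

Derivation:
Step 1: fill(A) -> (A=3 B=0)
Step 2: empty(A) -> (A=0 B=0)
Step 3: fill(A) -> (A=3 B=0)
Step 4: pour(A -> B) -> (A=0 B=3)
Step 5: pour(B -> A) -> (A=3 B=0)
Step 6: pour(A -> B) -> (A=0 B=3)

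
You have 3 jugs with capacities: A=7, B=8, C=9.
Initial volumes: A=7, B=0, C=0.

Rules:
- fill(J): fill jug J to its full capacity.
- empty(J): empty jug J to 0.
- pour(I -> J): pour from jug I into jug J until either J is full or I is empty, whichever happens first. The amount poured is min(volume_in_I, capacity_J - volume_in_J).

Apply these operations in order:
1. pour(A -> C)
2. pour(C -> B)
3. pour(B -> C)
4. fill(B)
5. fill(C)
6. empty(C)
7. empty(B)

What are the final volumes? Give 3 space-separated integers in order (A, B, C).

Step 1: pour(A -> C) -> (A=0 B=0 C=7)
Step 2: pour(C -> B) -> (A=0 B=7 C=0)
Step 3: pour(B -> C) -> (A=0 B=0 C=7)
Step 4: fill(B) -> (A=0 B=8 C=7)
Step 5: fill(C) -> (A=0 B=8 C=9)
Step 6: empty(C) -> (A=0 B=8 C=0)
Step 7: empty(B) -> (A=0 B=0 C=0)

Answer: 0 0 0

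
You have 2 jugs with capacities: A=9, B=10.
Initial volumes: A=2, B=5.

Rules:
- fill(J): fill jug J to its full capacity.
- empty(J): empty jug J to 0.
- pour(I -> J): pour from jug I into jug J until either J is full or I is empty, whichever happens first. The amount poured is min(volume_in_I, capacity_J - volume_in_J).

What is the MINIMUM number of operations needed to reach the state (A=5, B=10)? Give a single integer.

BFS from (A=2, B=5). One shortest path:
  1. empty(A) -> (A=0 B=5)
  2. pour(B -> A) -> (A=5 B=0)
  3. fill(B) -> (A=5 B=10)
Reached target in 3 moves.

Answer: 3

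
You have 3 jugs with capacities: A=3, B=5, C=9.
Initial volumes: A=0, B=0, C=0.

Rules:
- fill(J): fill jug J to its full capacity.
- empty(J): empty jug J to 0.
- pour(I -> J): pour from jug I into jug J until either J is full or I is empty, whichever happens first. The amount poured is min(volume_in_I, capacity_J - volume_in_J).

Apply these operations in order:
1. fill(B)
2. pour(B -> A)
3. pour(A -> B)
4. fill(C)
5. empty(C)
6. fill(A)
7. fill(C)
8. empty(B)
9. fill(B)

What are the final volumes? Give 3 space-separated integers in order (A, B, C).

Answer: 3 5 9

Derivation:
Step 1: fill(B) -> (A=0 B=5 C=0)
Step 2: pour(B -> A) -> (A=3 B=2 C=0)
Step 3: pour(A -> B) -> (A=0 B=5 C=0)
Step 4: fill(C) -> (A=0 B=5 C=9)
Step 5: empty(C) -> (A=0 B=5 C=0)
Step 6: fill(A) -> (A=3 B=5 C=0)
Step 7: fill(C) -> (A=3 B=5 C=9)
Step 8: empty(B) -> (A=3 B=0 C=9)
Step 9: fill(B) -> (A=3 B=5 C=9)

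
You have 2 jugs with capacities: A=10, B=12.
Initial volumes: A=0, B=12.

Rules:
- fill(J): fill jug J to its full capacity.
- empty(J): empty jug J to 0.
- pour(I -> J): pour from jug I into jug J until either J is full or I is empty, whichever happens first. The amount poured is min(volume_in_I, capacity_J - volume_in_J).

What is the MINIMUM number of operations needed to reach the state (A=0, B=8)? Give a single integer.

Answer: 7

Derivation:
BFS from (A=0, B=12). One shortest path:
  1. fill(A) -> (A=10 B=12)
  2. empty(B) -> (A=10 B=0)
  3. pour(A -> B) -> (A=0 B=10)
  4. fill(A) -> (A=10 B=10)
  5. pour(A -> B) -> (A=8 B=12)
  6. empty(B) -> (A=8 B=0)
  7. pour(A -> B) -> (A=0 B=8)
Reached target in 7 moves.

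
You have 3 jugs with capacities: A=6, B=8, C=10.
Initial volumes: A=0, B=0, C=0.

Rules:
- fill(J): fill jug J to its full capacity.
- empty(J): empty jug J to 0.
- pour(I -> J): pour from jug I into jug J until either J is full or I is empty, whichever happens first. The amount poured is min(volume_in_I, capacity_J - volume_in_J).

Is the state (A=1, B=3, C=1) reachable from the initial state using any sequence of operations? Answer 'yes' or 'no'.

Answer: no

Derivation:
BFS explored all 96 reachable states.
Reachable set includes: (0,0,0), (0,0,2), (0,0,4), (0,0,6), (0,0,8), (0,0,10), (0,2,0), (0,2,2), (0,2,4), (0,2,6), (0,2,8), (0,2,10) ...
Target (A=1, B=3, C=1) not in reachable set → no.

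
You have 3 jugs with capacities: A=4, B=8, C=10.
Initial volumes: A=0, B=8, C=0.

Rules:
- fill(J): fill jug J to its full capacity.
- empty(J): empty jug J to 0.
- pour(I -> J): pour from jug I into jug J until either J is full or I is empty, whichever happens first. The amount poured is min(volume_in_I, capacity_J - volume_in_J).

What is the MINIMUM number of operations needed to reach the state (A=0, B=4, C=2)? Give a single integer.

Answer: 5

Derivation:
BFS from (A=0, B=8, C=0). One shortest path:
  1. empty(B) -> (A=0 B=0 C=0)
  2. fill(C) -> (A=0 B=0 C=10)
  3. pour(C -> B) -> (A=0 B=8 C=2)
  4. pour(B -> A) -> (A=4 B=4 C=2)
  5. empty(A) -> (A=0 B=4 C=2)
Reached target in 5 moves.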